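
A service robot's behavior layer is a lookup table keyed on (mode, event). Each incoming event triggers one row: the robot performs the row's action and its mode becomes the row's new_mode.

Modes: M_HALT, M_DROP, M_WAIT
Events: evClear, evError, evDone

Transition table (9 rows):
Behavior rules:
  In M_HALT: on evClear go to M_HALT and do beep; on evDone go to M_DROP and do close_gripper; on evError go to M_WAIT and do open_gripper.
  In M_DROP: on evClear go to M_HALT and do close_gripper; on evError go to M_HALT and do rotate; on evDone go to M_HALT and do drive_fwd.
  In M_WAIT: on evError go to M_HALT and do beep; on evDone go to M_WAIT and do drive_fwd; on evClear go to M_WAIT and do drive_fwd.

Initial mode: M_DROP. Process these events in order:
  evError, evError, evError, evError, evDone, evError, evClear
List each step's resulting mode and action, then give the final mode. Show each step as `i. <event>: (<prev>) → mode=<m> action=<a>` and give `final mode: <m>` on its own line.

1. evError: (M_DROP) → mode=M_HALT action=rotate
2. evError: (M_HALT) → mode=M_WAIT action=open_gripper
3. evError: (M_WAIT) → mode=M_HALT action=beep
4. evError: (M_HALT) → mode=M_WAIT action=open_gripper
5. evDone: (M_WAIT) → mode=M_WAIT action=drive_fwd
6. evError: (M_WAIT) → mode=M_HALT action=beep
7. evClear: (M_HALT) → mode=M_HALT action=beep

final mode: M_HALT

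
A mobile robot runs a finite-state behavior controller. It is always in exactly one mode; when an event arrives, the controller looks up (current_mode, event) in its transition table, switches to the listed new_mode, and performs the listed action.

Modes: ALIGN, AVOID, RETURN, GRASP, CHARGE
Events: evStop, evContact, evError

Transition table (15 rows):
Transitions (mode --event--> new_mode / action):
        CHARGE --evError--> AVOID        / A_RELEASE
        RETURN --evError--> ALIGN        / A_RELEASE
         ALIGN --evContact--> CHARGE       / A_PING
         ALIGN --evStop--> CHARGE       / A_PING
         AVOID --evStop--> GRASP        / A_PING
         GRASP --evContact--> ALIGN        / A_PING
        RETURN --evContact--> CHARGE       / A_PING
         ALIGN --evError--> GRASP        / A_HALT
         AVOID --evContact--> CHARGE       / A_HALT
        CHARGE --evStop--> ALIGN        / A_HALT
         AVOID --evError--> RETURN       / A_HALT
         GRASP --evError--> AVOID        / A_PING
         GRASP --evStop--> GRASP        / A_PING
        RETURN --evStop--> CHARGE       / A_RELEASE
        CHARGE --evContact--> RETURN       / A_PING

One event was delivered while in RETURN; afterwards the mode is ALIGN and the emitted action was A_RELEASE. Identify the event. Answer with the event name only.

try evStop: (RETURN, evStop) → (CHARGE, A_RELEASE)
try evContact: (RETURN, evContact) → (CHARGE, A_PING)
try evError: (RETURN, evError) → (ALIGN, A_RELEASE)  ← matches

evError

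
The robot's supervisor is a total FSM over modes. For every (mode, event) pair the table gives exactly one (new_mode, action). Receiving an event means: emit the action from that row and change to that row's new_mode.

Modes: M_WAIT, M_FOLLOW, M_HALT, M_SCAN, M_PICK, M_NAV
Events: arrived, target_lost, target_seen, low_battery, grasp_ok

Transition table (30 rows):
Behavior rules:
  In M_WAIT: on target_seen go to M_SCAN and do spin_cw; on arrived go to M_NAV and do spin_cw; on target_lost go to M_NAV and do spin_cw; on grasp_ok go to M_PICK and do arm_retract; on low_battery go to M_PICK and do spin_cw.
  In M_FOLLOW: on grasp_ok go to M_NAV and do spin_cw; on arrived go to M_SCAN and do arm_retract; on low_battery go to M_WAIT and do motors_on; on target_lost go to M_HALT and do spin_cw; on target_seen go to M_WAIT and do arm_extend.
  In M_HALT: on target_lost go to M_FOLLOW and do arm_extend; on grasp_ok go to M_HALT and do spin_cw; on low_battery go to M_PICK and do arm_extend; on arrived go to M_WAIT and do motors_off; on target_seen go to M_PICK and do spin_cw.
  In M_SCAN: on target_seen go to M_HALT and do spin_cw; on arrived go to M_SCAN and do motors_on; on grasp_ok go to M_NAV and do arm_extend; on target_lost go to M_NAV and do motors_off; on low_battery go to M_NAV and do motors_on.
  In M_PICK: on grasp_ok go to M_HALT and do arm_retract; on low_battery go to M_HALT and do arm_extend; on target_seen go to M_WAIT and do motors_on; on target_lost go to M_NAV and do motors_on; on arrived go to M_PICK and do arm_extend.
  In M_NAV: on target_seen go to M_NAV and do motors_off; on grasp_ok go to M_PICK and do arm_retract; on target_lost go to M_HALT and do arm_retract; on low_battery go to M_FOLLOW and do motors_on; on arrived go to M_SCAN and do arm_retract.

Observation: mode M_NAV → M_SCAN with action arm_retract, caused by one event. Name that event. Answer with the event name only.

arrived

try arrived: (M_NAV, arrived) → (M_SCAN, arm_retract)  ← matches
try target_lost: (M_NAV, target_lost) → (M_HALT, arm_retract)
try target_seen: (M_NAV, target_seen) → (M_NAV, motors_off)
try low_battery: (M_NAV, low_battery) → (M_FOLLOW, motors_on)
try grasp_ok: (M_NAV, grasp_ok) → (M_PICK, arm_retract)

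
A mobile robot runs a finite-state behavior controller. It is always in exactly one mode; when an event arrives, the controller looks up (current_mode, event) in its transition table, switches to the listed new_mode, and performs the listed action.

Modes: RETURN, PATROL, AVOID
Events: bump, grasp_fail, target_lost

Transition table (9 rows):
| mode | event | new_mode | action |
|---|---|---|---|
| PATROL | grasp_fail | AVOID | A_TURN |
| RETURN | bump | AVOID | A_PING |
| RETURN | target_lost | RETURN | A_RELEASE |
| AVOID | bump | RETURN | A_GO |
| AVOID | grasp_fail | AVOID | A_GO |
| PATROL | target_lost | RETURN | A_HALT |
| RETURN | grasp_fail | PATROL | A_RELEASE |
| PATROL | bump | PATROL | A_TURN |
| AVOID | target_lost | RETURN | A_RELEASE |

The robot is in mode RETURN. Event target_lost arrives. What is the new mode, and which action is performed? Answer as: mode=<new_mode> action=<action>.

current mode = RETURN; filter table to that mode:
  (RETURN, bump) → (AVOID, A_PING)
  (RETURN, target_lost) → (RETURN, A_RELEASE)  ← event matches
  (RETURN, grasp_fail) → (PATROL, A_RELEASE)
event = target_lost selects (RETURN, A_RELEASE)

mode=RETURN action=A_RELEASE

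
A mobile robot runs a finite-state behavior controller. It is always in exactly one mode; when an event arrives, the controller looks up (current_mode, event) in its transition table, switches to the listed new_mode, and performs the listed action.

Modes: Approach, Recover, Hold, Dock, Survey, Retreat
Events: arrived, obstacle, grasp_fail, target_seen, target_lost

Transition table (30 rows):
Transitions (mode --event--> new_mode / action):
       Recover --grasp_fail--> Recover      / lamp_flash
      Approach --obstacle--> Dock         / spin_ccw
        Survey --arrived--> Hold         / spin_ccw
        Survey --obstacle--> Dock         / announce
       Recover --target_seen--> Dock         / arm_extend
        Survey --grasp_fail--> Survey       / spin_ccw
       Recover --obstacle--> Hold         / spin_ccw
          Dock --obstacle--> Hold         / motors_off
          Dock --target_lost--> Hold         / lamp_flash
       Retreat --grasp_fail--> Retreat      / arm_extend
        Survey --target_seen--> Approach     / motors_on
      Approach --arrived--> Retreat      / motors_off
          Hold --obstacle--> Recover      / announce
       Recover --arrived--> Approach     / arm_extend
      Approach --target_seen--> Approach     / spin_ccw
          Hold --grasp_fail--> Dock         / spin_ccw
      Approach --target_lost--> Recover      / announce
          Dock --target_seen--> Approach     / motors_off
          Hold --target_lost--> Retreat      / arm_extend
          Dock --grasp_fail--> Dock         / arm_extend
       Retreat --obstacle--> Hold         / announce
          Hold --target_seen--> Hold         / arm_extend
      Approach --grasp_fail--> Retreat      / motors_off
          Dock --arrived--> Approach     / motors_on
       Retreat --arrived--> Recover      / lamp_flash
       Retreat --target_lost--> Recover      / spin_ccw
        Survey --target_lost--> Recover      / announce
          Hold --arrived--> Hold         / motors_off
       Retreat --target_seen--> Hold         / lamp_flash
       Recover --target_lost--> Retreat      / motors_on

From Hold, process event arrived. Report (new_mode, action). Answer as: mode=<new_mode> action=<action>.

mode=Hold action=motors_off

current mode = Hold; filter table to that mode:
  (Hold, obstacle) → (Recover, announce)
  (Hold, grasp_fail) → (Dock, spin_ccw)
  (Hold, target_lost) → (Retreat, arm_extend)
  (Hold, target_seen) → (Hold, arm_extend)
  (Hold, arrived) → (Hold, motors_off)  ← event matches
event = arrived selects (Hold, motors_off)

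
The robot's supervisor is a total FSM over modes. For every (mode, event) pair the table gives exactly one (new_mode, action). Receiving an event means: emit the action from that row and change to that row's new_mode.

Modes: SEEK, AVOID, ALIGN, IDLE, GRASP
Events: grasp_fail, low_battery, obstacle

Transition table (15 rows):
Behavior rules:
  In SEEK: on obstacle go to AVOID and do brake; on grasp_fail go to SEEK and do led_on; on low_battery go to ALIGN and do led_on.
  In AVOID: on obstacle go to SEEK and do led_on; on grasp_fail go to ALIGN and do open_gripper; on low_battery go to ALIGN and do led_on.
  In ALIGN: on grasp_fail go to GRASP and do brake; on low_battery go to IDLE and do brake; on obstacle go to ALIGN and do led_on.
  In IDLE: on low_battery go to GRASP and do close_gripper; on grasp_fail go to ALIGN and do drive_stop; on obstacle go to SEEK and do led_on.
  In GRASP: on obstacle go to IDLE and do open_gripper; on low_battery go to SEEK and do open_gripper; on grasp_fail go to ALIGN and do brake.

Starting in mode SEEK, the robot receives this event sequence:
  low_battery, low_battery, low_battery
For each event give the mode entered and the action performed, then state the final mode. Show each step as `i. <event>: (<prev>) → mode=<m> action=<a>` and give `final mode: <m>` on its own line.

1. low_battery: (SEEK) → mode=ALIGN action=led_on
2. low_battery: (ALIGN) → mode=IDLE action=brake
3. low_battery: (IDLE) → mode=GRASP action=close_gripper

final mode: GRASP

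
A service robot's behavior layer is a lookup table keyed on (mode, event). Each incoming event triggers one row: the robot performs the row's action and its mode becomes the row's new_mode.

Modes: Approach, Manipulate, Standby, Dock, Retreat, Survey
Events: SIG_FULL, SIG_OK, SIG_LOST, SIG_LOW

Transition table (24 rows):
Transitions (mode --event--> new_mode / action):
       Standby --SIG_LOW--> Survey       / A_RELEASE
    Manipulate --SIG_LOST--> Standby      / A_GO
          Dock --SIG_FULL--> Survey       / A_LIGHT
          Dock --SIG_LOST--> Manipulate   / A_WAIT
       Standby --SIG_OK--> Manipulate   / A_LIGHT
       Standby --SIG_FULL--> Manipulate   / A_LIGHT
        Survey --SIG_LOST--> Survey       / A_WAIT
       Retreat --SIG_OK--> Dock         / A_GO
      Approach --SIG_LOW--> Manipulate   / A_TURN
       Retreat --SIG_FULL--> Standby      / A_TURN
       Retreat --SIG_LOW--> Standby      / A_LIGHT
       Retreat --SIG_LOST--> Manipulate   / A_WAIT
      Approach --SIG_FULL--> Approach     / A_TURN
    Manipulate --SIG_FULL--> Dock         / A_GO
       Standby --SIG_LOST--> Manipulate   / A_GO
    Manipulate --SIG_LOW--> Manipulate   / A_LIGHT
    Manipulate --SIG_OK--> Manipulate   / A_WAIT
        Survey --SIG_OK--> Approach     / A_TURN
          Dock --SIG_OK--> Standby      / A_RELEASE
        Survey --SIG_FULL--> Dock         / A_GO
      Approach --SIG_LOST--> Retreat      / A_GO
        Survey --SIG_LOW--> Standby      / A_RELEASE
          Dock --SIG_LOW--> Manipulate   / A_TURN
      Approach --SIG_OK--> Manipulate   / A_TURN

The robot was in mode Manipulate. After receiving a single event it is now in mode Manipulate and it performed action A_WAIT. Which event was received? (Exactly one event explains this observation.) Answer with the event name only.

try SIG_FULL: (Manipulate, SIG_FULL) → (Dock, A_GO)
try SIG_OK: (Manipulate, SIG_OK) → (Manipulate, A_WAIT)  ← matches
try SIG_LOST: (Manipulate, SIG_LOST) → (Standby, A_GO)
try SIG_LOW: (Manipulate, SIG_LOW) → (Manipulate, A_LIGHT)

SIG_OK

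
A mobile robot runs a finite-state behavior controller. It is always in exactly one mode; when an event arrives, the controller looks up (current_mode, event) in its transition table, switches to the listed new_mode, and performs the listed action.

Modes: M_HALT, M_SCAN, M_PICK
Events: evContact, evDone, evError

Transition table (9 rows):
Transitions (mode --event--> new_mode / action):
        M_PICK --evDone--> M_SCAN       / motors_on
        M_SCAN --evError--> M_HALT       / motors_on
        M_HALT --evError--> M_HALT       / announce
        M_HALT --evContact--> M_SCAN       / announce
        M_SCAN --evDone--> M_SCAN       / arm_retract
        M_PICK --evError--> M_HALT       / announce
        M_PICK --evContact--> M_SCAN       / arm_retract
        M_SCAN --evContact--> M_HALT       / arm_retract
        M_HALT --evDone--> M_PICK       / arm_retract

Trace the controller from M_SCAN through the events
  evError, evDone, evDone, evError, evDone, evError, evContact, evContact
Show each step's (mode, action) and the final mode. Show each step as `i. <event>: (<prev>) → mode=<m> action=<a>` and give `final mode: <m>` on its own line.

1. evError: (M_SCAN) → mode=M_HALT action=motors_on
2. evDone: (M_HALT) → mode=M_PICK action=arm_retract
3. evDone: (M_PICK) → mode=M_SCAN action=motors_on
4. evError: (M_SCAN) → mode=M_HALT action=motors_on
5. evDone: (M_HALT) → mode=M_PICK action=arm_retract
6. evError: (M_PICK) → mode=M_HALT action=announce
7. evContact: (M_HALT) → mode=M_SCAN action=announce
8. evContact: (M_SCAN) → mode=M_HALT action=arm_retract

final mode: M_HALT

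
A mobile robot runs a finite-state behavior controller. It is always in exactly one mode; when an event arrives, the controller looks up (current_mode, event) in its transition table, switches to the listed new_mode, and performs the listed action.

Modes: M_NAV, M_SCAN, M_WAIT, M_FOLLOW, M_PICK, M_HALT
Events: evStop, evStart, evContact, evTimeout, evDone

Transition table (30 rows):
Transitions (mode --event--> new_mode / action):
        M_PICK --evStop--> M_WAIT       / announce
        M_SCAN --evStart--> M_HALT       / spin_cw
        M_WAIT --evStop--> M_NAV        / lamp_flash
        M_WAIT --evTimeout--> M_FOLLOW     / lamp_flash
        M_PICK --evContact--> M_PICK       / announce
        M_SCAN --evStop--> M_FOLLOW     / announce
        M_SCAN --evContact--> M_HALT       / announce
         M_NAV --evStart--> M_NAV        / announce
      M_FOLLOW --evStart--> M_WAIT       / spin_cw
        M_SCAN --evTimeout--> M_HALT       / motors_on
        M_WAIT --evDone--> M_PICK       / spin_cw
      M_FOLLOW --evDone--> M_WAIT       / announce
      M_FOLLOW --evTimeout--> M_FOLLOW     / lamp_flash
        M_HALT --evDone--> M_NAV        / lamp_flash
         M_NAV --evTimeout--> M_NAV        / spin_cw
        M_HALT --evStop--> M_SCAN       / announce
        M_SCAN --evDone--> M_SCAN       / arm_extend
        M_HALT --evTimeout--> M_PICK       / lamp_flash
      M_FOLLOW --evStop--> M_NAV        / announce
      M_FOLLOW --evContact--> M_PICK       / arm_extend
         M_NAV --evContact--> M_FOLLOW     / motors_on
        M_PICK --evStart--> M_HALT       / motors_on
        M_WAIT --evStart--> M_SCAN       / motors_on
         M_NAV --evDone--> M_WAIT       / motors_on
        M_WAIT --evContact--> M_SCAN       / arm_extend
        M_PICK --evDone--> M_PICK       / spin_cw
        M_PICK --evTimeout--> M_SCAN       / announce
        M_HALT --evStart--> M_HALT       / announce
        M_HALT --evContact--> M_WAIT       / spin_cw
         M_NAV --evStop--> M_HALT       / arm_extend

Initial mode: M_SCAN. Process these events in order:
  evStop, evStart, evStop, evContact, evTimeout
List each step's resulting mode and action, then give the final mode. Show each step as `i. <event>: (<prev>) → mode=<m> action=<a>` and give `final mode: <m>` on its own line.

1. evStop: (M_SCAN) → mode=M_FOLLOW action=announce
2. evStart: (M_FOLLOW) → mode=M_WAIT action=spin_cw
3. evStop: (M_WAIT) → mode=M_NAV action=lamp_flash
4. evContact: (M_NAV) → mode=M_FOLLOW action=motors_on
5. evTimeout: (M_FOLLOW) → mode=M_FOLLOW action=lamp_flash

final mode: M_FOLLOW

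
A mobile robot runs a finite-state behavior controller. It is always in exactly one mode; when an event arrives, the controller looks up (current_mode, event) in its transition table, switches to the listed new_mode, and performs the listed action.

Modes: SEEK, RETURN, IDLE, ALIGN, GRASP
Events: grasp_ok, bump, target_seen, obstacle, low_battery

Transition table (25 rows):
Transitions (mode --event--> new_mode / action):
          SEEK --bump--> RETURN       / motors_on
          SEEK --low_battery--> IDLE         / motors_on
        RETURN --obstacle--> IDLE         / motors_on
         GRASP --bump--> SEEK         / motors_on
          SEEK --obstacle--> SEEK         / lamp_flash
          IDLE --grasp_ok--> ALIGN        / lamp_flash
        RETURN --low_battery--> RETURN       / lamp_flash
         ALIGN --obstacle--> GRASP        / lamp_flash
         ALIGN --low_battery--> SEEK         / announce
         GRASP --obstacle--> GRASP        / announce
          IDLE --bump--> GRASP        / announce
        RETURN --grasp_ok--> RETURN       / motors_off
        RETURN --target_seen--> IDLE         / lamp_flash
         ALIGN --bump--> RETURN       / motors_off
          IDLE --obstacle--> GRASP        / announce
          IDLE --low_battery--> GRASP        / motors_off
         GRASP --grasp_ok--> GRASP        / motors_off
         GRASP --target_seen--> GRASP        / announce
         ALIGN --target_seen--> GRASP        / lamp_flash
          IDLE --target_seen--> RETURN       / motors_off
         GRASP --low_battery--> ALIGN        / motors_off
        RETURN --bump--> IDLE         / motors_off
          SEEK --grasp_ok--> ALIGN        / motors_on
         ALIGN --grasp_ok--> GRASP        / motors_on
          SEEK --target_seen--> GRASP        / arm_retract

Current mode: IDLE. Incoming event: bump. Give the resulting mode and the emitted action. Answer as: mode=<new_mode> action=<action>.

current mode = IDLE; filter table to that mode:
  (IDLE, grasp_ok) → (ALIGN, lamp_flash)
  (IDLE, bump) → (GRASP, announce)  ← event matches
  (IDLE, obstacle) → (GRASP, announce)
  (IDLE, low_battery) → (GRASP, motors_off)
  (IDLE, target_seen) → (RETURN, motors_off)
event = bump selects (GRASP, announce)

mode=GRASP action=announce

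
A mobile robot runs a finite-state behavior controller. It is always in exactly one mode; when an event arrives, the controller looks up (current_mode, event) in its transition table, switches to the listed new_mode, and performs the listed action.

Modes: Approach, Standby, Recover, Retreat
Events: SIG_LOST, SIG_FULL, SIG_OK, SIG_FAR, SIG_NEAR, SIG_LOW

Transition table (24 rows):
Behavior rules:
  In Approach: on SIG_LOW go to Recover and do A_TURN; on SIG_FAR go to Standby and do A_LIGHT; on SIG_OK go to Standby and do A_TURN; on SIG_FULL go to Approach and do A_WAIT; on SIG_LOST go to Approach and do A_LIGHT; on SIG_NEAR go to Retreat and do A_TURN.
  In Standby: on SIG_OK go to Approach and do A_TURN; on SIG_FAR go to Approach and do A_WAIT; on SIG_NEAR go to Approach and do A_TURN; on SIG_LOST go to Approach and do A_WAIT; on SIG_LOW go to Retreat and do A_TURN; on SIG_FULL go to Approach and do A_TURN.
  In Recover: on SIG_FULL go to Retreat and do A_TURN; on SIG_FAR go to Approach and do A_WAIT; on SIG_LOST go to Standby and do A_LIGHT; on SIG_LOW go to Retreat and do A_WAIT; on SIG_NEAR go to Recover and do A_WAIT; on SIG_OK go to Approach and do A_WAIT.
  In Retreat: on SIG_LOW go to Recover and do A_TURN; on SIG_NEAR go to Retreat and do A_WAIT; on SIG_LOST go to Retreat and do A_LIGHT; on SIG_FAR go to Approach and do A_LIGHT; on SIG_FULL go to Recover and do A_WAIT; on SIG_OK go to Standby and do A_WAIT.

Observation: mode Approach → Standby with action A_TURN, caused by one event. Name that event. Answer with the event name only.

SIG_OK

try SIG_LOST: (Approach, SIG_LOST) → (Approach, A_LIGHT)
try SIG_FULL: (Approach, SIG_FULL) → (Approach, A_WAIT)
try SIG_OK: (Approach, SIG_OK) → (Standby, A_TURN)  ← matches
try SIG_FAR: (Approach, SIG_FAR) → (Standby, A_LIGHT)
try SIG_NEAR: (Approach, SIG_NEAR) → (Retreat, A_TURN)
try SIG_LOW: (Approach, SIG_LOW) → (Recover, A_TURN)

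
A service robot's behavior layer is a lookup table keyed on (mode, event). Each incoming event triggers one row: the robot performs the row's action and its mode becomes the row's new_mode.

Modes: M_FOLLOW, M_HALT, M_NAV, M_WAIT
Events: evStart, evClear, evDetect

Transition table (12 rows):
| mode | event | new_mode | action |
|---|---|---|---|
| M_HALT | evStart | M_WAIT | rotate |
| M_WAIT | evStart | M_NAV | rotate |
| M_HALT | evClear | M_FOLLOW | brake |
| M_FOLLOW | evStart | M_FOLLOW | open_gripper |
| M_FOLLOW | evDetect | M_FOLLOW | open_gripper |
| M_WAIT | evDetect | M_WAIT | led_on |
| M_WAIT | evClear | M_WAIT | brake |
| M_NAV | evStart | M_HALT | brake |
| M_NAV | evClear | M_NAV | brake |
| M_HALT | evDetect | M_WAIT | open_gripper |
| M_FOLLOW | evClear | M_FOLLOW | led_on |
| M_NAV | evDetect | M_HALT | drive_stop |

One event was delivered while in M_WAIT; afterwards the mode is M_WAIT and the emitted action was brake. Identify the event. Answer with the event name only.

evClear

try evStart: (M_WAIT, evStart) → (M_NAV, rotate)
try evClear: (M_WAIT, evClear) → (M_WAIT, brake)  ← matches
try evDetect: (M_WAIT, evDetect) → (M_WAIT, led_on)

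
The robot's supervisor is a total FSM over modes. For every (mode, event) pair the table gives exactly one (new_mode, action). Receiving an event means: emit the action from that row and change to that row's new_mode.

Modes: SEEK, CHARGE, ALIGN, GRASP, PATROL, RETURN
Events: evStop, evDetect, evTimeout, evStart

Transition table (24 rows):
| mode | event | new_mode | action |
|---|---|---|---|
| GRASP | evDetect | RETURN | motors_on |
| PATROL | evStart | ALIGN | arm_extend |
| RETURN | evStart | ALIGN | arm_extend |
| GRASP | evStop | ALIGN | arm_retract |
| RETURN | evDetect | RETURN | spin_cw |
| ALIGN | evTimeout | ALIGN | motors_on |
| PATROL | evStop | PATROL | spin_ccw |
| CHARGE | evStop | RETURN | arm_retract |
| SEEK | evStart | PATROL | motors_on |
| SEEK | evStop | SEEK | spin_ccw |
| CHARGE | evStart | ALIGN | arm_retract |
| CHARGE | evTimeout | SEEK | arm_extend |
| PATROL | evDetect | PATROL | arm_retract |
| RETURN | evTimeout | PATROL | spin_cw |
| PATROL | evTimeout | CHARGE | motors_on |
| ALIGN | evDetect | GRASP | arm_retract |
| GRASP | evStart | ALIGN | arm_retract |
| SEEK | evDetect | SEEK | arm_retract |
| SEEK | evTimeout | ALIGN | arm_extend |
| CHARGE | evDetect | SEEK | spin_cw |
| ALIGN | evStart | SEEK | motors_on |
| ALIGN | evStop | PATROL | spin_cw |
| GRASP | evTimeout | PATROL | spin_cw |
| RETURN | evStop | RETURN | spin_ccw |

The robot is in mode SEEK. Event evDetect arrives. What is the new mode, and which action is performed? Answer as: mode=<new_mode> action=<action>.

mode=SEEK action=arm_retract

current mode = SEEK; filter table to that mode:
  (SEEK, evStart) → (PATROL, motors_on)
  (SEEK, evStop) → (SEEK, spin_ccw)
  (SEEK, evDetect) → (SEEK, arm_retract)  ← event matches
  (SEEK, evTimeout) → (ALIGN, arm_extend)
event = evDetect selects (SEEK, arm_retract)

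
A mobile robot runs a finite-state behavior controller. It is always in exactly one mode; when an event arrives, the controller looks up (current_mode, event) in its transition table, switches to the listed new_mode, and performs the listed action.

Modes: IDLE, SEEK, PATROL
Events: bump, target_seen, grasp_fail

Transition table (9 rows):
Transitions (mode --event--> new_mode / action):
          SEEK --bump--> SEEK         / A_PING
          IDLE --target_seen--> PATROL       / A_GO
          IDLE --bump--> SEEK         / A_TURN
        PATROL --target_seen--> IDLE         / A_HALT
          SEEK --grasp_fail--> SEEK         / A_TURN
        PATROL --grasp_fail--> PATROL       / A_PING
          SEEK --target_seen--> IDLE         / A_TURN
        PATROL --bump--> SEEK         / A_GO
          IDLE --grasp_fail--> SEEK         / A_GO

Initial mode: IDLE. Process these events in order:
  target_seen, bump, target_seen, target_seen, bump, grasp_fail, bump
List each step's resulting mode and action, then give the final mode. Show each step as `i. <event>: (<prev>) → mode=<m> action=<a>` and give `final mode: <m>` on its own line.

1. target_seen: (IDLE) → mode=PATROL action=A_GO
2. bump: (PATROL) → mode=SEEK action=A_GO
3. target_seen: (SEEK) → mode=IDLE action=A_TURN
4. target_seen: (IDLE) → mode=PATROL action=A_GO
5. bump: (PATROL) → mode=SEEK action=A_GO
6. grasp_fail: (SEEK) → mode=SEEK action=A_TURN
7. bump: (SEEK) → mode=SEEK action=A_PING

final mode: SEEK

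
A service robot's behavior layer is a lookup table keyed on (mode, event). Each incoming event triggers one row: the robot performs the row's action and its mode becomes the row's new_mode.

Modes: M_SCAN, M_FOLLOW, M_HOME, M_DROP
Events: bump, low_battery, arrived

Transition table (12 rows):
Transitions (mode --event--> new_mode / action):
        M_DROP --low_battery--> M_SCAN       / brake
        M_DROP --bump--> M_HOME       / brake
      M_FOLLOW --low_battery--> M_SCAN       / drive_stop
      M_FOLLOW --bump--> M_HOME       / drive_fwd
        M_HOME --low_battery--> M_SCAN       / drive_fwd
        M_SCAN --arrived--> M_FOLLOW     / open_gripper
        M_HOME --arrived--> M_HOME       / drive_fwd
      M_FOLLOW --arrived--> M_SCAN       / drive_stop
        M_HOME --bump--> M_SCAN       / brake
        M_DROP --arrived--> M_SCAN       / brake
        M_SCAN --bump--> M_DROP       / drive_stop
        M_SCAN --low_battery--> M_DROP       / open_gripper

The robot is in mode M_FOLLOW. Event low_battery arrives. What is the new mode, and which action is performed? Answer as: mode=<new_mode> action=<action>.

mode=M_SCAN action=drive_stop

current mode = M_FOLLOW; filter table to that mode:
  (M_FOLLOW, low_battery) → (M_SCAN, drive_stop)  ← event matches
  (M_FOLLOW, bump) → (M_HOME, drive_fwd)
  (M_FOLLOW, arrived) → (M_SCAN, drive_stop)
event = low_battery selects (M_SCAN, drive_stop)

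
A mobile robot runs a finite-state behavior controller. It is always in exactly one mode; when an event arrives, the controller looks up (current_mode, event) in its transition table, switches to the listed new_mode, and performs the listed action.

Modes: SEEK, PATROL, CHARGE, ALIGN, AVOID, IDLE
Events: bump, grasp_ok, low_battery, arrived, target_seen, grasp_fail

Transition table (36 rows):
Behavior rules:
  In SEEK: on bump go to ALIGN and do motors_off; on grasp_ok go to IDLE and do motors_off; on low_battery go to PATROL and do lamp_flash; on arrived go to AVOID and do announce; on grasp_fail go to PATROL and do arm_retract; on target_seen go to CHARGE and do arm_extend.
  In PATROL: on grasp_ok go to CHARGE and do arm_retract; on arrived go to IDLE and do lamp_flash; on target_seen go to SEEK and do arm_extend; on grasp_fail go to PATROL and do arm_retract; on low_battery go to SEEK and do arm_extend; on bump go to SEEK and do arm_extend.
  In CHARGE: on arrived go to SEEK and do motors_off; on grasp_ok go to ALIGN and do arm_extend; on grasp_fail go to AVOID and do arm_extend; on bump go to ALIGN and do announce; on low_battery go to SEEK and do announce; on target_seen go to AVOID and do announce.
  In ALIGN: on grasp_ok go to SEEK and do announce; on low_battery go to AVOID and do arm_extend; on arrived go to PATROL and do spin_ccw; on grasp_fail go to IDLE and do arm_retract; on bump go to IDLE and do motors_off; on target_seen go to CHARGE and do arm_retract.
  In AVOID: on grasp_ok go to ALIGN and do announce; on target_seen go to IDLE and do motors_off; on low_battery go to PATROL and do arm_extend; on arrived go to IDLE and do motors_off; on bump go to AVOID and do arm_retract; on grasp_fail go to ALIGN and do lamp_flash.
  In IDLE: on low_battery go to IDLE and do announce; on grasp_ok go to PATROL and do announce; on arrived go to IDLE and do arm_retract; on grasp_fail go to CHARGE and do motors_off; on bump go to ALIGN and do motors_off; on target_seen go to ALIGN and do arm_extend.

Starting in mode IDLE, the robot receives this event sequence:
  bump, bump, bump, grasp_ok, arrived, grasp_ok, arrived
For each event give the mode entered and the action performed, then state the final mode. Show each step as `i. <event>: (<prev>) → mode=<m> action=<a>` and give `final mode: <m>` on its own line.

1. bump: (IDLE) → mode=ALIGN action=motors_off
2. bump: (ALIGN) → mode=IDLE action=motors_off
3. bump: (IDLE) → mode=ALIGN action=motors_off
4. grasp_ok: (ALIGN) → mode=SEEK action=announce
5. arrived: (SEEK) → mode=AVOID action=announce
6. grasp_ok: (AVOID) → mode=ALIGN action=announce
7. arrived: (ALIGN) → mode=PATROL action=spin_ccw

final mode: PATROL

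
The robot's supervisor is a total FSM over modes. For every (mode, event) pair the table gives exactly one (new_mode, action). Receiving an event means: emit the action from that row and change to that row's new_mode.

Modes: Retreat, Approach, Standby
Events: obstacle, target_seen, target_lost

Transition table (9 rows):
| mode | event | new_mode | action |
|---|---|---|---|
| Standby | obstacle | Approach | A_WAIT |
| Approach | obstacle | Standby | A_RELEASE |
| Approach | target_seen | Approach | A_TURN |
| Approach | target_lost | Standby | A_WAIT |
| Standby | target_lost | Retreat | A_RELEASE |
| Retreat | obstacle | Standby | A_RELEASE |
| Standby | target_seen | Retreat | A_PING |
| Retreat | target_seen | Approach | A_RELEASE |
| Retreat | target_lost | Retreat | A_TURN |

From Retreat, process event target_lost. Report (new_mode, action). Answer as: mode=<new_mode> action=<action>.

mode=Retreat action=A_TURN

current mode = Retreat; filter table to that mode:
  (Retreat, obstacle) → (Standby, A_RELEASE)
  (Retreat, target_seen) → (Approach, A_RELEASE)
  (Retreat, target_lost) → (Retreat, A_TURN)  ← event matches
event = target_lost selects (Retreat, A_TURN)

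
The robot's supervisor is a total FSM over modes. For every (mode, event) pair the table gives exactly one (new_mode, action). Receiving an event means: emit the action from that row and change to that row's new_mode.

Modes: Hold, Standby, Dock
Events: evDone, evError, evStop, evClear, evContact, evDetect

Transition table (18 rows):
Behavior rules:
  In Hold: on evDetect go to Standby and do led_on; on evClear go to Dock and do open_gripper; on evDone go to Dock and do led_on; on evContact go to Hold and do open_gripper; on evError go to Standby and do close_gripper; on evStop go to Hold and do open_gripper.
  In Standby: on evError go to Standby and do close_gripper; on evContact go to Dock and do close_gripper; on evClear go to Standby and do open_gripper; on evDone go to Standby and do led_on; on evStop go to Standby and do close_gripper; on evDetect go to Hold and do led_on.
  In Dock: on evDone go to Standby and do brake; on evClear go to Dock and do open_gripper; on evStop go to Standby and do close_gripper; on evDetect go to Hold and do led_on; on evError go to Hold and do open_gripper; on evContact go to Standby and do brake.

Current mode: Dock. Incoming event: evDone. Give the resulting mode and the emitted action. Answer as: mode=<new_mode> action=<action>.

mode=Standby action=brake

current mode = Dock; filter table to that mode:
  (Dock, evDone) → (Standby, brake)  ← event matches
  (Dock, evClear) → (Dock, open_gripper)
  (Dock, evStop) → (Standby, close_gripper)
  (Dock, evDetect) → (Hold, led_on)
  (Dock, evError) → (Hold, open_gripper)
  (Dock, evContact) → (Standby, brake)
event = evDone selects (Standby, brake)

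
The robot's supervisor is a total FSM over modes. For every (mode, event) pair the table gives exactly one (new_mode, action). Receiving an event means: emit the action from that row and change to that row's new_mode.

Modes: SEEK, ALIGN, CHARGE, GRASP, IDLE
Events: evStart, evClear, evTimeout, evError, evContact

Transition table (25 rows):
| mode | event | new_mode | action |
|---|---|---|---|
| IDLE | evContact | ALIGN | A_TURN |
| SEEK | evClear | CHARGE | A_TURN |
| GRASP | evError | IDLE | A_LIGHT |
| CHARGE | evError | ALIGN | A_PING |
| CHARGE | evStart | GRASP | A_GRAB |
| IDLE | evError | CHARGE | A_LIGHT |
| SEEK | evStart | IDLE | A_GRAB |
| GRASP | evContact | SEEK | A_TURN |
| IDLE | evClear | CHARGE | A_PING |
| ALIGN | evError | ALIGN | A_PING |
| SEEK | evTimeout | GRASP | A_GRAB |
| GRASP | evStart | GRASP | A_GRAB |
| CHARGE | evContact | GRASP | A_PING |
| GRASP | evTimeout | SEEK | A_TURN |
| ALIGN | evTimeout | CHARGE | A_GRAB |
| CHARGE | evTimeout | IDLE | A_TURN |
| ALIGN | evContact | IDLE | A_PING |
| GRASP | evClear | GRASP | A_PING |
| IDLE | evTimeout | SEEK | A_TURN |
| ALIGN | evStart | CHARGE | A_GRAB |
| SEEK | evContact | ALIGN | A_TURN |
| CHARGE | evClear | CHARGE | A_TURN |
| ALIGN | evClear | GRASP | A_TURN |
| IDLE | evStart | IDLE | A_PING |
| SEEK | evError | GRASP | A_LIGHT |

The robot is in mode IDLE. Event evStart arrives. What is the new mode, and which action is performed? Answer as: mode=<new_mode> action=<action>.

current mode = IDLE; filter table to that mode:
  (IDLE, evContact) → (ALIGN, A_TURN)
  (IDLE, evError) → (CHARGE, A_LIGHT)
  (IDLE, evClear) → (CHARGE, A_PING)
  (IDLE, evTimeout) → (SEEK, A_TURN)
  (IDLE, evStart) → (IDLE, A_PING)  ← event matches
event = evStart selects (IDLE, A_PING)

mode=IDLE action=A_PING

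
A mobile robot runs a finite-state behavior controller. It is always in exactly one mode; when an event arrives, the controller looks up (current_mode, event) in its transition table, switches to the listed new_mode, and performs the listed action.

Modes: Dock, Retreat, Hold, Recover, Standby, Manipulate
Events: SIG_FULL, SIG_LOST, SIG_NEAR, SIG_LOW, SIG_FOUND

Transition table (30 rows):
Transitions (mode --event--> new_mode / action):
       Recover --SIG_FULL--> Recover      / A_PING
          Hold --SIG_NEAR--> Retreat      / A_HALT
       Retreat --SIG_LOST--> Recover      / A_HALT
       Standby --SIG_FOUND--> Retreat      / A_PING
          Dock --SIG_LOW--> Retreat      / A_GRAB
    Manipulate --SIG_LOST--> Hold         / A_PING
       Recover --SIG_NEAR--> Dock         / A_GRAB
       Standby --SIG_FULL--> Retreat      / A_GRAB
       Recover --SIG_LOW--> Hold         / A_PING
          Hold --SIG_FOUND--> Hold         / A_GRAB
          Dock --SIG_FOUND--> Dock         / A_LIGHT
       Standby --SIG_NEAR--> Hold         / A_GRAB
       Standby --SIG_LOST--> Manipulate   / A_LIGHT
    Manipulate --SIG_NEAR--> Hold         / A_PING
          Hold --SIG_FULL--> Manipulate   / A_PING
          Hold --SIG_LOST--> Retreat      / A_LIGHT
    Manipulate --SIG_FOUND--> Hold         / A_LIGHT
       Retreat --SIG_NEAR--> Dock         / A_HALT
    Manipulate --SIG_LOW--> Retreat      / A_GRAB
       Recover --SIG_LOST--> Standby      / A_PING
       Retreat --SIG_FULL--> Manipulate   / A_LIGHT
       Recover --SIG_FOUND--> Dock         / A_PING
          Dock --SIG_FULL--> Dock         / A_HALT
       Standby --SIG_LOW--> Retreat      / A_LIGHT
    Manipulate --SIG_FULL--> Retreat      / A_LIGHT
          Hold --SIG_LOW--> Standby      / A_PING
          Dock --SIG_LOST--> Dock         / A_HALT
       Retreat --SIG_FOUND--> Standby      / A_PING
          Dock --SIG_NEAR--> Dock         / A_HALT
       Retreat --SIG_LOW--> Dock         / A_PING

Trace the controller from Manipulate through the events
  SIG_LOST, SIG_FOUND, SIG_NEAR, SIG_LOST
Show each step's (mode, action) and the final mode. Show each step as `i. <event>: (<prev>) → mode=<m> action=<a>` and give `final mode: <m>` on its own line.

final mode: Recover

1. SIG_LOST: (Manipulate) → mode=Hold action=A_PING
2. SIG_FOUND: (Hold) → mode=Hold action=A_GRAB
3. SIG_NEAR: (Hold) → mode=Retreat action=A_HALT
4. SIG_LOST: (Retreat) → mode=Recover action=A_HALT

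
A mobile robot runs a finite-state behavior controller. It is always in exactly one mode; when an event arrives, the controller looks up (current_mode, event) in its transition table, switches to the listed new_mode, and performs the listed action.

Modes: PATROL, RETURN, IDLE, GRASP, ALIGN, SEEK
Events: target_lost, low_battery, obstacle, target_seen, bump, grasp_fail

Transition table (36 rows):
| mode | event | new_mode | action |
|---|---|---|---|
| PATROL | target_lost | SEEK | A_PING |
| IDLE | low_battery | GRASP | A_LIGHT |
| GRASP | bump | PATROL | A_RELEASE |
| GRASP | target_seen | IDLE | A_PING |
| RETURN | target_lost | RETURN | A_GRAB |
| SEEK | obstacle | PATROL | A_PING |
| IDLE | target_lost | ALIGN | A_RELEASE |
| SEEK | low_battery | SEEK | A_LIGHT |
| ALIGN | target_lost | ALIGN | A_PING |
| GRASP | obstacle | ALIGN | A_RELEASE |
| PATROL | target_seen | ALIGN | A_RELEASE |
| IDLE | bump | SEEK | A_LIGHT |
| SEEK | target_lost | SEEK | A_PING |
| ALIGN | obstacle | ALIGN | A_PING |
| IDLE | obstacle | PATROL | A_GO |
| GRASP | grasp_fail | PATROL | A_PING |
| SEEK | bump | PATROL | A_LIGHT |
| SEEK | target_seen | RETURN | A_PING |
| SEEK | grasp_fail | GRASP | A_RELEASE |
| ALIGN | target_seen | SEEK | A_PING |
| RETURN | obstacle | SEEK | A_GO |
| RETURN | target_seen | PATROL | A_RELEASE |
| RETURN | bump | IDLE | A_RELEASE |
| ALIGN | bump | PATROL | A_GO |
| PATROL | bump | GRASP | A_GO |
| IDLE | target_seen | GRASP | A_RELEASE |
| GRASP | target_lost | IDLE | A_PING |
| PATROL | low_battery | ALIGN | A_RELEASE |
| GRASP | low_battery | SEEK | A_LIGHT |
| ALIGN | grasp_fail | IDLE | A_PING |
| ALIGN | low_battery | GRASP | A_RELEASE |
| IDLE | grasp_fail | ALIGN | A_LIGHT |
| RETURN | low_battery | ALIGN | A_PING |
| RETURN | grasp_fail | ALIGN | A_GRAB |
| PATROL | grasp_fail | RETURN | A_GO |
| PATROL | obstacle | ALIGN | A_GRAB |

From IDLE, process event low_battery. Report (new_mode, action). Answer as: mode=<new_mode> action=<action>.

current mode = IDLE; filter table to that mode:
  (IDLE, low_battery) → (GRASP, A_LIGHT)  ← event matches
  (IDLE, target_lost) → (ALIGN, A_RELEASE)
  (IDLE, bump) → (SEEK, A_LIGHT)
  (IDLE, obstacle) → (PATROL, A_GO)
  (IDLE, target_seen) → (GRASP, A_RELEASE)
  (IDLE, grasp_fail) → (ALIGN, A_LIGHT)
event = low_battery selects (GRASP, A_LIGHT)

mode=GRASP action=A_LIGHT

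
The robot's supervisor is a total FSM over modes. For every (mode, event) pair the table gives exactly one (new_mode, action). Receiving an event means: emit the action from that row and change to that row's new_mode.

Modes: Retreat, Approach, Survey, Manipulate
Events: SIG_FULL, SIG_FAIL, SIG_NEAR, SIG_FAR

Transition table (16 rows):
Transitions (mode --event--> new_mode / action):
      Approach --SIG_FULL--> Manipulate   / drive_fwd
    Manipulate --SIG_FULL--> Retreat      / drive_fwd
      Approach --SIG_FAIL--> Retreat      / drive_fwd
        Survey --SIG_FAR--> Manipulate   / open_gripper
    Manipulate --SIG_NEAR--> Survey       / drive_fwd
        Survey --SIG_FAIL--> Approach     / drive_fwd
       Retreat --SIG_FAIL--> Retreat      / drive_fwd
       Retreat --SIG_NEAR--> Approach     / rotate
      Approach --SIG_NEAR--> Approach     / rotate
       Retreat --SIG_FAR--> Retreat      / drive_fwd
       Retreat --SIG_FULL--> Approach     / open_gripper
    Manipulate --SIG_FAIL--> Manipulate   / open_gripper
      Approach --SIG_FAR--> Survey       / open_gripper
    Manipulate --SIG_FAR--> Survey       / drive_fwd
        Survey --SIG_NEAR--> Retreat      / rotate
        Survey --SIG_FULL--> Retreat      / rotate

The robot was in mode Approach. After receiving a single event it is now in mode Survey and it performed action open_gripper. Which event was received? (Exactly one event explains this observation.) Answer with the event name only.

SIG_FAR

try SIG_FULL: (Approach, SIG_FULL) → (Manipulate, drive_fwd)
try SIG_FAIL: (Approach, SIG_FAIL) → (Retreat, drive_fwd)
try SIG_NEAR: (Approach, SIG_NEAR) → (Approach, rotate)
try SIG_FAR: (Approach, SIG_FAR) → (Survey, open_gripper)  ← matches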